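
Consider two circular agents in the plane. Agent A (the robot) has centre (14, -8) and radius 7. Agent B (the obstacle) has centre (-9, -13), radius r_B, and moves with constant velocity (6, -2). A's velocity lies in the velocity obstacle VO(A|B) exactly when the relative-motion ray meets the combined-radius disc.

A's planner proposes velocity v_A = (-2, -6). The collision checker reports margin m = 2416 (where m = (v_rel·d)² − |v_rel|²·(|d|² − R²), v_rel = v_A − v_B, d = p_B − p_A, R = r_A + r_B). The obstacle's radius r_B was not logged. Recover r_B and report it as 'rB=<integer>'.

m = 2416
d = (-23, -5);  v_rel = (-8, -4),  |v_rel|² = 80
v_rel×d = (-8)·(-5) − (-4)·(-23) = -52
since m = R²·80 − (-52)²:  R² = (2704 + 2416) / 80 = 64
R = √64 = 8  ⇒  r_B = 8 − 7 = 1

rB=1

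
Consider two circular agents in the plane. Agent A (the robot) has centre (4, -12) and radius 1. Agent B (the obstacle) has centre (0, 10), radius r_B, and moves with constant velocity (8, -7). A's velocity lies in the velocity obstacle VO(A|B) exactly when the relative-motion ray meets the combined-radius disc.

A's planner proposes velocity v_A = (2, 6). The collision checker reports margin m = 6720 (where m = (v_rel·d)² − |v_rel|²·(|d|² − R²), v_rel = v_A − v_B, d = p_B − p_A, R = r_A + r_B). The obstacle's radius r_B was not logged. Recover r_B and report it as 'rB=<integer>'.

m = 6720
d = (-4, 22);  v_rel = (-6, 13),  |v_rel|² = 205
v_rel×d = (-6)·(22) − (13)·(-4) = -80
since m = R²·205 − (-80)²:  R² = (6400 + 6720) / 205 = 64
R = √64 = 8  ⇒  r_B = 8 − 1 = 7

rB=7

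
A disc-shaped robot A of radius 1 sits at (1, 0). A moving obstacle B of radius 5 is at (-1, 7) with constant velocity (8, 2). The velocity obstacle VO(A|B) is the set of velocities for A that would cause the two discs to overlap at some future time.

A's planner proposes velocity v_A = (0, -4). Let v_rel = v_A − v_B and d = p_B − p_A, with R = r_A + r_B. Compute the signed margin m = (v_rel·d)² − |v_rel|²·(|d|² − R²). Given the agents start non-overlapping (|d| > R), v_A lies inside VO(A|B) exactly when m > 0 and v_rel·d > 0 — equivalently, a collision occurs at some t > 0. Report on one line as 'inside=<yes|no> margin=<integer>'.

d = (-2, 7),  |d|² = 53;  R = 1+5 = 6,  c = 53−6² = 17
v_rel = (-8, -6),  |v_rel|² = 100;  v_rel·d = (-8)·(-2) + (-6)·(7) = -26
100·t² + 52·t + 17 = 0  ⇒  m = (-26)² − 100·17 = -1024
m = -1024 < 0,  v_rel·d = -26 < 0  ⇒  outside

inside=no margin=-1024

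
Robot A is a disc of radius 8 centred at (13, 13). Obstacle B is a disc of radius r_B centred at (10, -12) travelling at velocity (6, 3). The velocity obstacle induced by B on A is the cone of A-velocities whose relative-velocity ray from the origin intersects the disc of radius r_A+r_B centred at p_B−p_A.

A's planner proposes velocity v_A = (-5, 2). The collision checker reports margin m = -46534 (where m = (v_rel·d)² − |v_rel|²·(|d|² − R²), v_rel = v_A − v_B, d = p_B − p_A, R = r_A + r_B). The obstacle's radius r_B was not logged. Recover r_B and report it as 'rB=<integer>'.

m = -46534
d = (-3, -25);  v_rel = (-11, -1),  |v_rel|² = 122
v_rel×d = (-11)·(-25) − (-1)·(-3) = 272
since m = R²·122 − 272²:  R² = (73984 + -46534) / 122 = 225
R = √225 = 15  ⇒  r_B = 15 − 8 = 7

rB=7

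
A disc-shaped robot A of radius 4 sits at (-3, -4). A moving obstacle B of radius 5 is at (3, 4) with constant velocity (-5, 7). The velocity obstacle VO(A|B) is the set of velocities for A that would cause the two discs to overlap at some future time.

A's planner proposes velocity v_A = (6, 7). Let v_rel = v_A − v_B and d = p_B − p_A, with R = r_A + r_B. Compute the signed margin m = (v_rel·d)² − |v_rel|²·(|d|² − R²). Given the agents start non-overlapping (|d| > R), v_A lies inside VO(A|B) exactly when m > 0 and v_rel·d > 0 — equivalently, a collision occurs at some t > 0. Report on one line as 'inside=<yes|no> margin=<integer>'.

d = (6, 8),  |d|² = 100;  R = 4+5 = 9,  c = 100−9² = 19
v_rel = (11, 0),  |v_rel|² = 121;  v_rel·d = (11)·(6) + (0)·(8) = 66
121·t² − 132·t + 19 = 0  ⇒  m = 66² − 121·19 = 2057
m = 2057 > 0,  v_rel·d = 66 > 0  ⇒  inside

inside=yes margin=2057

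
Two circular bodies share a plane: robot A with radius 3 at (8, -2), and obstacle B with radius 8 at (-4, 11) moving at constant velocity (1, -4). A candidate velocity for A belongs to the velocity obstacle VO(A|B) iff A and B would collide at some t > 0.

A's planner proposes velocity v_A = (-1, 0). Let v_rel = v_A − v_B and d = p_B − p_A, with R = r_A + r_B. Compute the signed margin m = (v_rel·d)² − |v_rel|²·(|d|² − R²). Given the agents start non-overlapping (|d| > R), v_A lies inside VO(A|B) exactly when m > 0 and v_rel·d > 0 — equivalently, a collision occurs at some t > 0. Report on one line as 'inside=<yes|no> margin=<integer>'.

d = (-12, 13),  |d|² = 313;  R = 3+8 = 11,  c = 313−11² = 192
v_rel = (-2, 4),  |v_rel|² = 20;  v_rel·d = (-2)·(-12) + (4)·(13) = 76
20·t² − 152·t + 192 = 0  ⇒  m = 76² − 20·192 = 1936
m = 1936 > 0,  v_rel·d = 76 > 0  ⇒  inside

inside=yes margin=1936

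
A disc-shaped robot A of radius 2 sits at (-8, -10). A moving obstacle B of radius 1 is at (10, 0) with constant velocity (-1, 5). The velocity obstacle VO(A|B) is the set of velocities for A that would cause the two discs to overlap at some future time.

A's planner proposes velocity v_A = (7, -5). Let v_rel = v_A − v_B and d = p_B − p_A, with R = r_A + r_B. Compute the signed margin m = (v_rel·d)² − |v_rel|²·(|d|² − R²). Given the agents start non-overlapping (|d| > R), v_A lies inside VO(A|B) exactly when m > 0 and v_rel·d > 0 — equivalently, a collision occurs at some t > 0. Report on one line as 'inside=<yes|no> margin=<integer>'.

d = (18, 10),  |d|² = 424;  R = 2+1 = 3,  c = 424−3² = 415
v_rel = (8, -10),  |v_rel|² = 164;  v_rel·d = (8)·(18) + (-10)·(10) = 44
164·t² − 88·t + 415 = 0  ⇒  m = 44² − 164·415 = -66124
m = -66124 < 0,  v_rel·d = 44 > 0  ⇒  outside

inside=no margin=-66124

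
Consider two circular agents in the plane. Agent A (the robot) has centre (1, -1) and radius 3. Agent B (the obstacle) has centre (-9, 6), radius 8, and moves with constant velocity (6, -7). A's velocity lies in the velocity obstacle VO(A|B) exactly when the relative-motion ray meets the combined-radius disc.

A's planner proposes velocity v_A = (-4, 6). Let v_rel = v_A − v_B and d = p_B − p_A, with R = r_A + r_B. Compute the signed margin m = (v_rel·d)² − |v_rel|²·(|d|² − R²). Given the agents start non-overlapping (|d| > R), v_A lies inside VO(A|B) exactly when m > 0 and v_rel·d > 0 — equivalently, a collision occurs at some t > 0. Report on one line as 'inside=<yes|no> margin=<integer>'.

d = (-10, 7),  |d|² = 149;  R = 3+8 = 11,  c = 149−11² = 28
v_rel = (-10, 13),  |v_rel|² = 269;  v_rel·d = (-10)·(-10) + (13)·(7) = 191
269·t² − 382·t + 28 = 0  ⇒  m = 191² − 269·28 = 28949
m = 28949 > 0,  v_rel·d = 191 > 0  ⇒  inside

inside=yes margin=28949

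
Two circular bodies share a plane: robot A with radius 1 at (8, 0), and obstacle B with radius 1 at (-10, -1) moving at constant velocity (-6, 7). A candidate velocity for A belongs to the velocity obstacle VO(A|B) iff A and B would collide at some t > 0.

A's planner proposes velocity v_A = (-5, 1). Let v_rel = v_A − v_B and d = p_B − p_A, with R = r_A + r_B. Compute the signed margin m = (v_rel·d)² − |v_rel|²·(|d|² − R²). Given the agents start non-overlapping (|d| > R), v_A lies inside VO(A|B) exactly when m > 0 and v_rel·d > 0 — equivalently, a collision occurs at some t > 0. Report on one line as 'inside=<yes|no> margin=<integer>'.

d = (-18, -1),  |d|² = 325;  R = 1+1 = 2,  c = 325−2² = 321
v_rel = (1, -6),  |v_rel|² = 37;  v_rel·d = (1)·(-18) + (-6)·(-1) = -12
37·t² + 24·t + 321 = 0  ⇒  m = (-12)² − 37·321 = -11733
m = -11733 < 0,  v_rel·d = -12 < 0  ⇒  outside

inside=no margin=-11733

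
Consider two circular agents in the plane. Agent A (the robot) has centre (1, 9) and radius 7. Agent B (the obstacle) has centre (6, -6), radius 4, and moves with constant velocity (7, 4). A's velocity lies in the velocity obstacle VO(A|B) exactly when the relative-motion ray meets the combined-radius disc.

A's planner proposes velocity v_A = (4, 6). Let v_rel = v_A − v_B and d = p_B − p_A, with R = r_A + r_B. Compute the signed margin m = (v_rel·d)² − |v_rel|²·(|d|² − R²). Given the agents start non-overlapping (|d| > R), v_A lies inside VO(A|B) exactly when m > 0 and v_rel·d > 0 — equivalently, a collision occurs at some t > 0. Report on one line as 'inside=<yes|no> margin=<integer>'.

d = (5, -15),  |d|² = 250;  R = 7+4 = 11,  c = 250−11² = 129
v_rel = (-3, 2),  |v_rel|² = 13;  v_rel·d = (-3)·(5) + (2)·(-15) = -45
13·t² + 90·t + 129 = 0  ⇒  m = (-45)² − 13·129 = 348
m = 348 > 0,  v_rel·d = -45 < 0  ⇒  outside

inside=no margin=348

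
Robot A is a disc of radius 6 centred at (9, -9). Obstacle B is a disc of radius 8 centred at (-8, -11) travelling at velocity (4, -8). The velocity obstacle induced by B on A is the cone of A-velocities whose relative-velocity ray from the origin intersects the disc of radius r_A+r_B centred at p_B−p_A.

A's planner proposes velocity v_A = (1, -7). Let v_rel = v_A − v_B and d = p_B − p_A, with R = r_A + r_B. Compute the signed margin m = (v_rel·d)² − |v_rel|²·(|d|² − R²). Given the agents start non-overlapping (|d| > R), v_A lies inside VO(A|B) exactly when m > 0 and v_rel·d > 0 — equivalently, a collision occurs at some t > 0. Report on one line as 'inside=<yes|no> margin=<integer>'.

d = (-17, -2),  |d|² = 293;  R = 6+8 = 14,  c = 293−14² = 97
v_rel = (-3, 1),  |v_rel|² = 10;  v_rel·d = (-3)·(-17) + (1)·(-2) = 49
10·t² − 98·t + 97 = 0  ⇒  m = 49² − 10·97 = 1431
m = 1431 > 0,  v_rel·d = 49 > 0  ⇒  inside

inside=yes margin=1431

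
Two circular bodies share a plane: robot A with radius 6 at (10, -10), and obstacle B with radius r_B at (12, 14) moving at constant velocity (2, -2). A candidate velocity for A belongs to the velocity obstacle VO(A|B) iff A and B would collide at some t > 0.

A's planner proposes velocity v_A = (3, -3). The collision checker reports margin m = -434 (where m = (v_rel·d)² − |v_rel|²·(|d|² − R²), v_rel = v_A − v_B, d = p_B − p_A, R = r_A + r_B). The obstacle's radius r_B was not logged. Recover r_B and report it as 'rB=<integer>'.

m = -434
d = (2, 24);  v_rel = (1, -1),  |v_rel|² = 2
v_rel×d = (1)·(24) − (-1)·(2) = 26
since m = R²·2 − 26²:  R² = (676 + -434) / 2 = 121
R = √121 = 11  ⇒  r_B = 11 − 6 = 5

rB=5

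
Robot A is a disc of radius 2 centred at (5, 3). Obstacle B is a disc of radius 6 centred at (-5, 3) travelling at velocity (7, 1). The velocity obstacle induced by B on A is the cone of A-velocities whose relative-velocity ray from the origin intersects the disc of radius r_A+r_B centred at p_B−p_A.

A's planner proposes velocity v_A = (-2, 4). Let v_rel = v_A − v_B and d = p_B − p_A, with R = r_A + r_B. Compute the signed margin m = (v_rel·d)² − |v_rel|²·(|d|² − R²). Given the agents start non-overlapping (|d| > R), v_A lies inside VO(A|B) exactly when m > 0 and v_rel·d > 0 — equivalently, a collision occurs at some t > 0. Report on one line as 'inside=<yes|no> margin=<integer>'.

d = (-10, 0),  |d|² = 100;  R = 2+6 = 8,  c = 100−8² = 36
v_rel = (-9, 3),  |v_rel|² = 90;  v_rel·d = (-9)·(-10) + (3)·(0) = 90
90·t² − 180·t + 36 = 0  ⇒  m = 90² − 90·36 = 4860
m = 4860 > 0,  v_rel·d = 90 > 0  ⇒  inside

inside=yes margin=4860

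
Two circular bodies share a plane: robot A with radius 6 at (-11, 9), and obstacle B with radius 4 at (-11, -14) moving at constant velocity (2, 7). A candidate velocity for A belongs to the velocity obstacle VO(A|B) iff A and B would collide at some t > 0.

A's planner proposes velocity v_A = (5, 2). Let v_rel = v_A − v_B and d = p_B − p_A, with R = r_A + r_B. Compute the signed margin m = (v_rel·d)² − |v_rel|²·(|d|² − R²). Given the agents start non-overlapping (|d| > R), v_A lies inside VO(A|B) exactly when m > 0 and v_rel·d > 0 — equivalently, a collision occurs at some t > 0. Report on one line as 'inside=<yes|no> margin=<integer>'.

d = (0, -23),  |d|² = 529;  R = 6+4 = 10,  c = 529−10² = 429
v_rel = (3, -5),  |v_rel|² = 34;  v_rel·d = (3)·(0) + (-5)·(-23) = 115
34·t² − 230·t + 429 = 0  ⇒  m = 115² − 34·429 = -1361
m = -1361 < 0,  v_rel·d = 115 > 0  ⇒  outside

inside=no margin=-1361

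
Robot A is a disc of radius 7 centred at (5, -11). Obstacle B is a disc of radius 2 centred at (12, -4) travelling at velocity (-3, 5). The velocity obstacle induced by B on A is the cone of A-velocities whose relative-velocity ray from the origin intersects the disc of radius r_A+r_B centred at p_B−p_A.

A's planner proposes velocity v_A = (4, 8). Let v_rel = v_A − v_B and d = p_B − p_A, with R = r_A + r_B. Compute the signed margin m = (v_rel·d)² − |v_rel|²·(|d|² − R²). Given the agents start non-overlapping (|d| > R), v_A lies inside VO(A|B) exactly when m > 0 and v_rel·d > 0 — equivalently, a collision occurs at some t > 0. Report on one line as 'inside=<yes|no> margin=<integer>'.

d = (7, 7),  |d|² = 98;  R = 7+2 = 9,  c = 98−9² = 17
v_rel = (7, 3),  |v_rel|² = 58;  v_rel·d = (7)·(7) + (3)·(7) = 70
58·t² − 140·t + 17 = 0  ⇒  m = 70² − 58·17 = 3914
m = 3914 > 0,  v_rel·d = 70 > 0  ⇒  inside

inside=yes margin=3914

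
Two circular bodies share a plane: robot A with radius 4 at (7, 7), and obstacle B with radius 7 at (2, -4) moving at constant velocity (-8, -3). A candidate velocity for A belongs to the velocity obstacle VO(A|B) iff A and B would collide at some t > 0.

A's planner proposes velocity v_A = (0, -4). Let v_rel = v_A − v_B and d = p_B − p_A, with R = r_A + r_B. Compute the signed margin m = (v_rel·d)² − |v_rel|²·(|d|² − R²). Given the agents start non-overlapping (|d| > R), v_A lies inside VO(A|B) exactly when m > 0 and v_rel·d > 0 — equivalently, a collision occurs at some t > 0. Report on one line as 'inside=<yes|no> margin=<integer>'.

d = (-5, -11),  |d|² = 146;  R = 4+7 = 11,  c = 146−11² = 25
v_rel = (8, -1),  |v_rel|² = 65;  v_rel·d = (8)·(-5) + (-1)·(-11) = -29
65·t² + 58·t + 25 = 0  ⇒  m = (-29)² − 65·25 = -784
m = -784 < 0,  v_rel·d = -29 < 0  ⇒  outside

inside=no margin=-784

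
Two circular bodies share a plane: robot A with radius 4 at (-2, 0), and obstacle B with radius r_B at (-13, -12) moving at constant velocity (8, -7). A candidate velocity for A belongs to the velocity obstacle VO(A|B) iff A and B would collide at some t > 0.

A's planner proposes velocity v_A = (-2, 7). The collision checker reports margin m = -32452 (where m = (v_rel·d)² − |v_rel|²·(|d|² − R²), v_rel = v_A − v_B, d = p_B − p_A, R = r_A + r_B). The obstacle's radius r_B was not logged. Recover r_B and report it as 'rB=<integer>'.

m = -32452
d = (-11, -12);  v_rel = (-10, 14),  |v_rel|² = 296
v_rel×d = (-10)·(-12) − (14)·(-11) = 274
since m = R²·296 − 274²:  R² = (75076 + -32452) / 296 = 144
R = √144 = 12  ⇒  r_B = 12 − 4 = 8

rB=8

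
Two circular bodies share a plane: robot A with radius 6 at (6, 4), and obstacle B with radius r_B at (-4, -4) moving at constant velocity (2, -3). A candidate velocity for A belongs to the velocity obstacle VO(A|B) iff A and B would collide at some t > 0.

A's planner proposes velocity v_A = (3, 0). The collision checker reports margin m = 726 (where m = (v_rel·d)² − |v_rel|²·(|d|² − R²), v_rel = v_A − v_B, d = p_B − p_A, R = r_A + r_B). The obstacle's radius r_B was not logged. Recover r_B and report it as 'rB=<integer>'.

m = 726
d = (-10, -8);  v_rel = (1, 3),  |v_rel|² = 10
v_rel×d = (1)·(-8) − (3)·(-10) = 22
since m = R²·10 − 22²:  R² = (484 + 726) / 10 = 121
R = √121 = 11  ⇒  r_B = 11 − 6 = 5

rB=5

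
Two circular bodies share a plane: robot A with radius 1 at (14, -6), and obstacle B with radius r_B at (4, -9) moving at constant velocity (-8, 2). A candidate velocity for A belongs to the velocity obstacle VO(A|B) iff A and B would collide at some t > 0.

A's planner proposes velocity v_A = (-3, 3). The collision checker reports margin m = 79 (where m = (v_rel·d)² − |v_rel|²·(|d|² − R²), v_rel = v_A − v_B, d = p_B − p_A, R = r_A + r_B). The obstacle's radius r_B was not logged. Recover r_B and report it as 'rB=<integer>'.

m = 79
d = (-10, -3);  v_rel = (5, 1),  |v_rel|² = 26
v_rel×d = (5)·(-3) − (1)·(-10) = -5
since m = R²·26 − (-5)²:  R² = (25 + 79) / 26 = 4
R = √4 = 2  ⇒  r_B = 2 − 1 = 1

rB=1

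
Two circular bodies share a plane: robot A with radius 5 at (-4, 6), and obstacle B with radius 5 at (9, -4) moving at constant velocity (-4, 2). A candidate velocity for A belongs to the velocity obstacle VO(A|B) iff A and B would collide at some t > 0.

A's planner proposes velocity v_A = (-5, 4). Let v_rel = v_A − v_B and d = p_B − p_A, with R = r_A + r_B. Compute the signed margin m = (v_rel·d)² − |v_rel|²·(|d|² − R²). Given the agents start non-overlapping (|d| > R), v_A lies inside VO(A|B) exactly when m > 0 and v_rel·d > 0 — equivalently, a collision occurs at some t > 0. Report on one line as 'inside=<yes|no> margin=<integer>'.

d = (13, -10),  |d|² = 269;  R = 5+5 = 10,  c = 269−10² = 169
v_rel = (-1, 2),  |v_rel|² = 5;  v_rel·d = (-1)·(13) + (2)·(-10) = -33
5·t² + 66·t + 169 = 0  ⇒  m = (-33)² − 5·169 = 244
m = 244 > 0,  v_rel·d = -33 < 0  ⇒  outside

inside=no margin=244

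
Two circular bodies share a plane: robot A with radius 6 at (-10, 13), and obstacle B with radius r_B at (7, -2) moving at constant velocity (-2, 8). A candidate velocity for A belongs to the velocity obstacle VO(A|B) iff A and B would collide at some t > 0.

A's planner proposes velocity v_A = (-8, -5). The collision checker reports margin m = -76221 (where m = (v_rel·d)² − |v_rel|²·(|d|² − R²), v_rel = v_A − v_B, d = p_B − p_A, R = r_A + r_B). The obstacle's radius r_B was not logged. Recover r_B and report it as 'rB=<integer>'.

m = -76221
d = (17, -15);  v_rel = (-6, -13),  |v_rel|² = 205
v_rel×d = (-6)·(-15) − (-13)·(17) = 311
since m = R²·205 − 311²:  R² = (96721 + -76221) / 205 = 100
R = √100 = 10  ⇒  r_B = 10 − 6 = 4

rB=4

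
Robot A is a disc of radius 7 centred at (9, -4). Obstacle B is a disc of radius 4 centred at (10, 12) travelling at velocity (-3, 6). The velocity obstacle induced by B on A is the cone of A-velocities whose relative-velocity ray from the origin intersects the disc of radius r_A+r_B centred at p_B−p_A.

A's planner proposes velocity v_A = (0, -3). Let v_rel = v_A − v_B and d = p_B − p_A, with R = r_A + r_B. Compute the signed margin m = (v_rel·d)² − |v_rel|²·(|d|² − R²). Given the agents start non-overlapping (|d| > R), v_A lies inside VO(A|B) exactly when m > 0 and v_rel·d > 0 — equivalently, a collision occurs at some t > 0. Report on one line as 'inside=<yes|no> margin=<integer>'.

d = (1, 16),  |d|² = 257;  R = 7+4 = 11,  c = 257−11² = 136
v_rel = (3, -9),  |v_rel|² = 90;  v_rel·d = (3)·(1) + (-9)·(16) = -141
90·t² + 282·t + 136 = 0  ⇒  m = (-141)² − 90·136 = 7641
m = 7641 > 0,  v_rel·d = -141 < 0  ⇒  outside

inside=no margin=7641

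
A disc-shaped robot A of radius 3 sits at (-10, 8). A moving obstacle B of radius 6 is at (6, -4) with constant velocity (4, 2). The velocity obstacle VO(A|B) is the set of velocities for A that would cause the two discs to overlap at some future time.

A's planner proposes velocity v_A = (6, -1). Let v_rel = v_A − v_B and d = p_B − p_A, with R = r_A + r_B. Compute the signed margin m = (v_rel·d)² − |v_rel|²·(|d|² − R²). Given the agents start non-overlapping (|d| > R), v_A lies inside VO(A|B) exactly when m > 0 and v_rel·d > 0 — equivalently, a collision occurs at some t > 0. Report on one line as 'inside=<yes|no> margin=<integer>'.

d = (16, -12),  |d|² = 400;  R = 3+6 = 9,  c = 400−9² = 319
v_rel = (2, -3),  |v_rel|² = 13;  v_rel·d = (2)·(16) + (-3)·(-12) = 68
13·t² − 136·t + 319 = 0  ⇒  m = 68² − 13·319 = 477
m = 477 > 0,  v_rel·d = 68 > 0  ⇒  inside

inside=yes margin=477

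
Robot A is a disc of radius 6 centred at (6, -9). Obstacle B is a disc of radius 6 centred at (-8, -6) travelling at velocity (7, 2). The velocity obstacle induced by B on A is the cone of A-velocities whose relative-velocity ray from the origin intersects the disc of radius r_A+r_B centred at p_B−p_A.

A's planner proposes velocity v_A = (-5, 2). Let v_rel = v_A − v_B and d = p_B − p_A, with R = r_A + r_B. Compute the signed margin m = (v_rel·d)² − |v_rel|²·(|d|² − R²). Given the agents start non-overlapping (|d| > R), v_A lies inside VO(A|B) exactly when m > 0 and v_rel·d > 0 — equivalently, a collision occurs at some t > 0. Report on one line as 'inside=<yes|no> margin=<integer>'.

d = (-14, 3),  |d|² = 205;  R = 6+6 = 12,  c = 205−12² = 61
v_rel = (-12, 0),  |v_rel|² = 144;  v_rel·d = (-12)·(-14) + (0)·(3) = 168
144·t² − 336·t + 61 = 0  ⇒  m = 168² − 144·61 = 19440
m = 19440 > 0,  v_rel·d = 168 > 0  ⇒  inside

inside=yes margin=19440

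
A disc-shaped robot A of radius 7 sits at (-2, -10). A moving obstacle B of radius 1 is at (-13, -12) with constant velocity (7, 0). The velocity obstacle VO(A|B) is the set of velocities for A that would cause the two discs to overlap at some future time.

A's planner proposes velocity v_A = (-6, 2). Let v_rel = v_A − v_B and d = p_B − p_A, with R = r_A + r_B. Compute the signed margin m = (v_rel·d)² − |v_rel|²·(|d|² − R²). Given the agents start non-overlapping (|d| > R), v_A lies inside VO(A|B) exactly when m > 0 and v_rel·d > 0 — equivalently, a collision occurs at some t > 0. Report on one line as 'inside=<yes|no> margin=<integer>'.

d = (-11, -2),  |d|² = 125;  R = 7+1 = 8,  c = 125−8² = 61
v_rel = (-13, 2),  |v_rel|² = 173;  v_rel·d = (-13)·(-11) + (2)·(-2) = 139
173·t² − 278·t + 61 = 0  ⇒  m = 139² − 173·61 = 8768
m = 8768 > 0,  v_rel·d = 139 > 0  ⇒  inside

inside=yes margin=8768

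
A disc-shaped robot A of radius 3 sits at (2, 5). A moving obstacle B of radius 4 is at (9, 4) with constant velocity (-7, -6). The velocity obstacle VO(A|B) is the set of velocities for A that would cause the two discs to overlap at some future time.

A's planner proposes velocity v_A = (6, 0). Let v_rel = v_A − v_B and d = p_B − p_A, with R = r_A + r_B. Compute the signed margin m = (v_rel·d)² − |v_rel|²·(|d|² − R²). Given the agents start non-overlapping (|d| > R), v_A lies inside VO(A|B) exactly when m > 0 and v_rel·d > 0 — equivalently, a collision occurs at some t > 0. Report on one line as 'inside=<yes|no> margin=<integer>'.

d = (7, -1),  |d|² = 50;  R = 3+4 = 7,  c = 50−7² = 1
v_rel = (13, 6),  |v_rel|² = 205;  v_rel·d = (13)·(7) + (6)·(-1) = 85
205·t² − 170·t + 1 = 0  ⇒  m = 85² − 205·1 = 7020
m = 7020 > 0,  v_rel·d = 85 > 0  ⇒  inside

inside=yes margin=7020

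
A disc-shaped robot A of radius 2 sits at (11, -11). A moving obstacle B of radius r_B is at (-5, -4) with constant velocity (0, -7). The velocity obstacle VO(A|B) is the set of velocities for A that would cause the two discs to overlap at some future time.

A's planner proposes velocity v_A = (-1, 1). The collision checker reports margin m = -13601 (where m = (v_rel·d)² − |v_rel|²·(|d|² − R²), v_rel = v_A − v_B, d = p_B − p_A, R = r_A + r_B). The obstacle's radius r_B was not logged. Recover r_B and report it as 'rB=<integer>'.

m = -13601
d = (-16, 7);  v_rel = (-1, 8),  |v_rel|² = 65
v_rel×d = (-1)·(7) − (8)·(-16) = 121
since m = R²·65 − 121²:  R² = (14641 + -13601) / 65 = 16
R = √16 = 4  ⇒  r_B = 4 − 2 = 2

rB=2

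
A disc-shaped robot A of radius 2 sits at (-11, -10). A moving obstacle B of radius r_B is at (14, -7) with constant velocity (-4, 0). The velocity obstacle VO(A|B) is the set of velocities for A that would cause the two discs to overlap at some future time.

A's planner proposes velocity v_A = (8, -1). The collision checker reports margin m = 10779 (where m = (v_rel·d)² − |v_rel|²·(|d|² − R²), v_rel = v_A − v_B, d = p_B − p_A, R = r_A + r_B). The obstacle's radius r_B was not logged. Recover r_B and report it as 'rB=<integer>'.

m = 10779
d = (25, 3);  v_rel = (12, -1),  |v_rel|² = 145
v_rel×d = (12)·(3) − (-1)·(25) = 61
since m = R²·145 − 61²:  R² = (3721 + 10779) / 145 = 100
R = √100 = 10  ⇒  r_B = 10 − 2 = 8

rB=8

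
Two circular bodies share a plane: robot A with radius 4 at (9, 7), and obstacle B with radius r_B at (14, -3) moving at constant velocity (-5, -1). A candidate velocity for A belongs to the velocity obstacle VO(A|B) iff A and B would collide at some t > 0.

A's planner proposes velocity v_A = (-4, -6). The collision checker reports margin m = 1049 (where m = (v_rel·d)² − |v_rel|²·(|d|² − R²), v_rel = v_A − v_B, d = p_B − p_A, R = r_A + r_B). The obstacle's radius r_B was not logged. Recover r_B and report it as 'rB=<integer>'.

m = 1049
d = (5, -10);  v_rel = (1, -5),  |v_rel|² = 26
v_rel×d = (1)·(-10) − (-5)·(5) = 15
since m = R²·26 − 15²:  R² = (225 + 1049) / 26 = 49
R = √49 = 7  ⇒  r_B = 7 − 4 = 3

rB=3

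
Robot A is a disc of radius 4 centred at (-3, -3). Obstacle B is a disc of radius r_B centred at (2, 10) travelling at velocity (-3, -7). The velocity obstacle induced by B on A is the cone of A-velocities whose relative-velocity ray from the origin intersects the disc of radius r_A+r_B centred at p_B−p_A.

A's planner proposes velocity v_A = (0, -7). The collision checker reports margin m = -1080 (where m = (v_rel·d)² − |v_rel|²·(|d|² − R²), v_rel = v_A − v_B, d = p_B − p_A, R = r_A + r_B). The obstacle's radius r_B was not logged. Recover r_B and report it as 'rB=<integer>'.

m = -1080
d = (5, 13);  v_rel = (3, 0),  |v_rel|² = 9
v_rel×d = (3)·(13) − (0)·(5) = 39
since m = R²·9 − 39²:  R² = (1521 + -1080) / 9 = 49
R = √49 = 7  ⇒  r_B = 7 − 4 = 3

rB=3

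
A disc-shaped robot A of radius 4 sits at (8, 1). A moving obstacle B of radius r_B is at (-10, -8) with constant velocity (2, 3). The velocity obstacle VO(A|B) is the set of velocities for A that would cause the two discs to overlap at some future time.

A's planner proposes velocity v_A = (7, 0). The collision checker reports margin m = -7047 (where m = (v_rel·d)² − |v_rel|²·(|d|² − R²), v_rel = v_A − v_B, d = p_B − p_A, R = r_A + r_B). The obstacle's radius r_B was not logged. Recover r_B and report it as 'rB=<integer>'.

m = -7047
d = (-18, -9);  v_rel = (5, -3),  |v_rel|² = 34
v_rel×d = (5)·(-9) − (-3)·(-18) = -99
since m = R²·34 − (-99)²:  R² = (9801 + -7047) / 34 = 81
R = √81 = 9  ⇒  r_B = 9 − 4 = 5

rB=5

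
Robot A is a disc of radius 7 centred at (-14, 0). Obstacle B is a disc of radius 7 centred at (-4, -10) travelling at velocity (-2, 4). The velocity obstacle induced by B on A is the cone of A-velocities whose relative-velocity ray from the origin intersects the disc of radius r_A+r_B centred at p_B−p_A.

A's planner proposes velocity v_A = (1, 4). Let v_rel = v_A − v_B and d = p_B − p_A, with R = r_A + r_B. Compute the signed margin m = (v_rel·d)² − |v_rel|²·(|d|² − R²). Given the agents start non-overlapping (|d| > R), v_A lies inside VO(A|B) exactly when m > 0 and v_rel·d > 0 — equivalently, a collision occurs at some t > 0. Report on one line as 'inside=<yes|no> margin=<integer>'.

d = (10, -10),  |d|² = 200;  R = 7+7 = 14,  c = 200−14² = 4
v_rel = (3, 0),  |v_rel|² = 9;  v_rel·d = (3)·(10) + (0)·(-10) = 30
9·t² − 60·t + 4 = 0  ⇒  m = 30² − 9·4 = 864
m = 864 > 0,  v_rel·d = 30 > 0  ⇒  inside

inside=yes margin=864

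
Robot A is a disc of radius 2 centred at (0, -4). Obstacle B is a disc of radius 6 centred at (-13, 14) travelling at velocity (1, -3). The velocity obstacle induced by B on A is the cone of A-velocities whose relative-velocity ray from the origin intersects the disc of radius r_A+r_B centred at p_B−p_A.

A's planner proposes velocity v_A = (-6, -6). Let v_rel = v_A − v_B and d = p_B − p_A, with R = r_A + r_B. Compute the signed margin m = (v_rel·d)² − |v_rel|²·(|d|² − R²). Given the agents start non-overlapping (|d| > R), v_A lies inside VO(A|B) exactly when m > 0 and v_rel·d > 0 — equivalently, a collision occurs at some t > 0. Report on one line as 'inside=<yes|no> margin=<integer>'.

d = (-13, 18),  |d|² = 493;  R = 2+6 = 8,  c = 493−8² = 429
v_rel = (-7, -3),  |v_rel|² = 58;  v_rel·d = (-7)·(-13) + (-3)·(18) = 37
58·t² − 74·t + 429 = 0  ⇒  m = 37² − 58·429 = -23513
m = -23513 < 0,  v_rel·d = 37 > 0  ⇒  outside

inside=no margin=-23513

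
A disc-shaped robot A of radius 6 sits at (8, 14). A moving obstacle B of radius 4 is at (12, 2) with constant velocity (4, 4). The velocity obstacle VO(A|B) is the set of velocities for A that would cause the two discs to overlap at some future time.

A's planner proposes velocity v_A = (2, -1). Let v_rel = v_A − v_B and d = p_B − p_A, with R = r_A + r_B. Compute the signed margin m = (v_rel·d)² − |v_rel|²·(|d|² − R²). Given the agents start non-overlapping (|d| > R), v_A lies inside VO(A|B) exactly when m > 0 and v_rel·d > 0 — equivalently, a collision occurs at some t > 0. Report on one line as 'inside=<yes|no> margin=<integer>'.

d = (4, -12),  |d|² = 160;  R = 6+4 = 10,  c = 160−10² = 60
v_rel = (-2, -5),  |v_rel|² = 29;  v_rel·d = (-2)·(4) + (-5)·(-12) = 52
29·t² − 104·t + 60 = 0  ⇒  m = 52² − 29·60 = 964
m = 964 > 0,  v_rel·d = 52 > 0  ⇒  inside

inside=yes margin=964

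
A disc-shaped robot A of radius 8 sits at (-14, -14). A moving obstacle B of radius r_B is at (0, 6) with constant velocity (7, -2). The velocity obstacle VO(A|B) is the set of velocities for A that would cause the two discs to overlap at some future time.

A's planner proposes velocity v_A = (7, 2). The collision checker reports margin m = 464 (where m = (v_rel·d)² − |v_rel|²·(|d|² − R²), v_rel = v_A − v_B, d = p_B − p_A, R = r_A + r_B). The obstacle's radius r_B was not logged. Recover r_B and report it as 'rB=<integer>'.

m = 464
d = (14, 20);  v_rel = (0, 4),  |v_rel|² = 16
v_rel×d = (0)·(20) − (4)·(14) = -56
since m = R²·16 − (-56)²:  R² = (3136 + 464) / 16 = 225
R = √225 = 15  ⇒  r_B = 15 − 8 = 7

rB=7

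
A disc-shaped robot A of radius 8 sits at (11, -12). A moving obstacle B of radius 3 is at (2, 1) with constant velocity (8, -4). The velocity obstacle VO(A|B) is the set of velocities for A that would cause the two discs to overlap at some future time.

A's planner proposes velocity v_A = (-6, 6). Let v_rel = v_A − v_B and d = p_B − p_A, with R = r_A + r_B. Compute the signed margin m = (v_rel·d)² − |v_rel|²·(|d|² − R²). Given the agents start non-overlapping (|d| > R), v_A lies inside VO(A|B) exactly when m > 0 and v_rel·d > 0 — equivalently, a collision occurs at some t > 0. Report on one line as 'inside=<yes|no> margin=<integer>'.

d = (-9, 13),  |d|² = 250;  R = 8+3 = 11,  c = 250−11² = 129
v_rel = (-14, 10),  |v_rel|² = 296;  v_rel·d = (-14)·(-9) + (10)·(13) = 256
296·t² − 512·t + 129 = 0  ⇒  m = 256² − 296·129 = 27352
m = 27352 > 0,  v_rel·d = 256 > 0  ⇒  inside

inside=yes margin=27352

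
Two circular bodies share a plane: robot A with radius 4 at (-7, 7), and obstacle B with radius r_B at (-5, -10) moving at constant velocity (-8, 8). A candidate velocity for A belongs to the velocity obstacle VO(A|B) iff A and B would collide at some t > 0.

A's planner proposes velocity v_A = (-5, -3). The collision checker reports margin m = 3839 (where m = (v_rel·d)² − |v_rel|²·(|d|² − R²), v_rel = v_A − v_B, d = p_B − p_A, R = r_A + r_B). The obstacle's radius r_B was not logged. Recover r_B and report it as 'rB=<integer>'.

m = 3839
d = (2, -17);  v_rel = (3, -11),  |v_rel|² = 130
v_rel×d = (3)·(-17) − (-11)·(2) = -29
since m = R²·130 − (-29)²:  R² = (841 + 3839) / 130 = 36
R = √36 = 6  ⇒  r_B = 6 − 4 = 2

rB=2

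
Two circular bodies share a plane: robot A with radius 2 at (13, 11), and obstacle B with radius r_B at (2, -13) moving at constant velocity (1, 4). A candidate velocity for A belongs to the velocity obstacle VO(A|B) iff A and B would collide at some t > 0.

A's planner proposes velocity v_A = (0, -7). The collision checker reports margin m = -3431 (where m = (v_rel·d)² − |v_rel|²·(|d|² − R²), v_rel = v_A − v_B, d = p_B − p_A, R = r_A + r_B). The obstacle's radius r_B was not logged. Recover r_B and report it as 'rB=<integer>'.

m = -3431
d = (-11, -24);  v_rel = (-1, -11),  |v_rel|² = 122
v_rel×d = (-1)·(-24) − (-11)·(-11) = -97
since m = R²·122 − (-97)²:  R² = (9409 + -3431) / 122 = 49
R = √49 = 7  ⇒  r_B = 7 − 2 = 5

rB=5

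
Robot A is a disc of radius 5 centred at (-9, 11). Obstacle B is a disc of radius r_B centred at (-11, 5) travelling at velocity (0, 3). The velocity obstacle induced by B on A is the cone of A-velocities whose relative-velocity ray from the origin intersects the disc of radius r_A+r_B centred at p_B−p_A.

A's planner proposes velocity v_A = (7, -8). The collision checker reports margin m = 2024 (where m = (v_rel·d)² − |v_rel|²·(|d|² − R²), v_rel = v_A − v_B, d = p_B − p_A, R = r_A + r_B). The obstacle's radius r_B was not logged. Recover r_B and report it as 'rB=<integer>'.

m = 2024
d = (-2, -6);  v_rel = (7, -11),  |v_rel|² = 170
v_rel×d = (7)·(-6) − (-11)·(-2) = -64
since m = R²·170 − (-64)²:  R² = (4096 + 2024) / 170 = 36
R = √36 = 6  ⇒  r_B = 6 − 5 = 1

rB=1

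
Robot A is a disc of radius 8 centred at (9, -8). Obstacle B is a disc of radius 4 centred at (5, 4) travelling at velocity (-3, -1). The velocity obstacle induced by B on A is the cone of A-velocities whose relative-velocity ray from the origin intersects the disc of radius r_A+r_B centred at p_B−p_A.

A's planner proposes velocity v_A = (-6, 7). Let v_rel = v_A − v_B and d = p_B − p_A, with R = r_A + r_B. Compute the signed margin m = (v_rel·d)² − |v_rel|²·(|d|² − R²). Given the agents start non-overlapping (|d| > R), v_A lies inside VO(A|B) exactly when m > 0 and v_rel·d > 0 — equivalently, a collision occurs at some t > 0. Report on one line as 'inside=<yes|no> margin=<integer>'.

d = (-4, 12),  |d|² = 160;  R = 8+4 = 12,  c = 160−12² = 16
v_rel = (-3, 8),  |v_rel|² = 73;  v_rel·d = (-3)·(-4) + (8)·(12) = 108
73·t² − 216·t + 16 = 0  ⇒  m = 108² − 73·16 = 10496
m = 10496 > 0,  v_rel·d = 108 > 0  ⇒  inside

inside=yes margin=10496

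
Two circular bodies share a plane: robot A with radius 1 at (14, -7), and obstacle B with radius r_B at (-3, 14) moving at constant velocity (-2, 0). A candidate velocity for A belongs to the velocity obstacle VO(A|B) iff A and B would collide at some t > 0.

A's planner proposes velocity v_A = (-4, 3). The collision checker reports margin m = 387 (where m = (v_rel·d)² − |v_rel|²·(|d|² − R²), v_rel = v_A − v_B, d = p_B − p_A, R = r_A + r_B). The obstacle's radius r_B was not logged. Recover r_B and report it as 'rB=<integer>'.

m = 387
d = (-17, 21);  v_rel = (-2, 3),  |v_rel|² = 13
v_rel×d = (-2)·(21) − (3)·(-17) = 9
since m = R²·13 − 9²:  R² = (81 + 387) / 13 = 36
R = √36 = 6  ⇒  r_B = 6 − 1 = 5

rB=5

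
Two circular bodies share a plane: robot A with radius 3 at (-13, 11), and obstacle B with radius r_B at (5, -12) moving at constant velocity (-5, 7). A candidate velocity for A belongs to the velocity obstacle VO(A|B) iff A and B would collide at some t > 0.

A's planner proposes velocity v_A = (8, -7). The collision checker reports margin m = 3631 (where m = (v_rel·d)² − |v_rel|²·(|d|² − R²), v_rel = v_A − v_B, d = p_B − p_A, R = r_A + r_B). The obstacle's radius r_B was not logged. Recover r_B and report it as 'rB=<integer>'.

m = 3631
d = (18, -23);  v_rel = (13, -14),  |v_rel|² = 365
v_rel×d = (13)·(-23) − (-14)·(18) = -47
since m = R²·365 − (-47)²:  R² = (2209 + 3631) / 365 = 16
R = √16 = 4  ⇒  r_B = 4 − 3 = 1

rB=1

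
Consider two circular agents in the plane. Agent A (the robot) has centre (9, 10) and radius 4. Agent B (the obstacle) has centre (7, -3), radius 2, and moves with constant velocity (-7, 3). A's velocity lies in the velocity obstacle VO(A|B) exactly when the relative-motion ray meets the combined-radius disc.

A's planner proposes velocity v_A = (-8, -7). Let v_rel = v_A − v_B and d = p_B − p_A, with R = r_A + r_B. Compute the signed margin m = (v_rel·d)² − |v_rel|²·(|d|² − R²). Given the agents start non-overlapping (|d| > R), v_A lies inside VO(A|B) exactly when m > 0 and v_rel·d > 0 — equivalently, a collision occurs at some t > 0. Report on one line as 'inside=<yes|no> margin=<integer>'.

d = (-2, -13),  |d|² = 173;  R = 4+2 = 6,  c = 173−6² = 137
v_rel = (-1, -10),  |v_rel|² = 101;  v_rel·d = (-1)·(-2) + (-10)·(-13) = 132
101·t² − 264·t + 137 = 0  ⇒  m = 132² − 101·137 = 3587
m = 3587 > 0,  v_rel·d = 132 > 0  ⇒  inside

inside=yes margin=3587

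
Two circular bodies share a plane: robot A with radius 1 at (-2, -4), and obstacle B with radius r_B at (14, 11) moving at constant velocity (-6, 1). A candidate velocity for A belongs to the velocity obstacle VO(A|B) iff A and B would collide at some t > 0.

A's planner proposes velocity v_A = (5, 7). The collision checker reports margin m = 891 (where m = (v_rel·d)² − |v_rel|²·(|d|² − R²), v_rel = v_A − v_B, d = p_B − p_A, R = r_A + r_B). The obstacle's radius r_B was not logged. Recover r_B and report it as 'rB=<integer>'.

m = 891
d = (16, 15);  v_rel = (11, 6),  |v_rel|² = 157
v_rel×d = (11)·(15) − (6)·(16) = 69
since m = R²·157 − 69²:  R² = (4761 + 891) / 157 = 36
R = √36 = 6  ⇒  r_B = 6 − 1 = 5

rB=5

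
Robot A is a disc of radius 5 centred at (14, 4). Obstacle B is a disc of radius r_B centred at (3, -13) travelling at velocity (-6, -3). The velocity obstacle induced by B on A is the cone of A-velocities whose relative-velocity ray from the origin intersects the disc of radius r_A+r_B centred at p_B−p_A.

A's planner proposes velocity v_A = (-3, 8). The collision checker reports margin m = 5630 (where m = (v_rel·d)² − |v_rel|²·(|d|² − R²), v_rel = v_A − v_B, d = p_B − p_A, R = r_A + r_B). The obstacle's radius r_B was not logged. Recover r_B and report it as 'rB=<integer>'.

m = 5630
d = (-11, -17);  v_rel = (3, 11),  |v_rel|² = 130
v_rel×d = (3)·(-17) − (11)·(-11) = 70
since m = R²·130 − 70²:  R² = (4900 + 5630) / 130 = 81
R = √81 = 9  ⇒  r_B = 9 − 5 = 4

rB=4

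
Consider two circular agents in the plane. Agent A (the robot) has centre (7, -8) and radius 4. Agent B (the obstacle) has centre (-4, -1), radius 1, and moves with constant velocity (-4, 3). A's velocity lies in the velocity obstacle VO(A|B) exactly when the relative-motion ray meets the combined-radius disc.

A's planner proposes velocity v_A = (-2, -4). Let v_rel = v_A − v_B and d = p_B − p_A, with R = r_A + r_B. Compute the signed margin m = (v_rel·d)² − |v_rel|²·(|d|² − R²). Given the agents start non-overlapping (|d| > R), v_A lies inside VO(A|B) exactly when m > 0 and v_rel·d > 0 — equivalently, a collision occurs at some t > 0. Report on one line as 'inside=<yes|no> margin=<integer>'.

d = (-11, 7),  |d|² = 170;  R = 4+1 = 5,  c = 170−5² = 145
v_rel = (2, -7),  |v_rel|² = 53;  v_rel·d = (2)·(-11) + (-7)·(7) = -71
53·t² + 142·t + 145 = 0  ⇒  m = (-71)² − 53·145 = -2644
m = -2644 < 0,  v_rel·d = -71 < 0  ⇒  outside

inside=no margin=-2644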